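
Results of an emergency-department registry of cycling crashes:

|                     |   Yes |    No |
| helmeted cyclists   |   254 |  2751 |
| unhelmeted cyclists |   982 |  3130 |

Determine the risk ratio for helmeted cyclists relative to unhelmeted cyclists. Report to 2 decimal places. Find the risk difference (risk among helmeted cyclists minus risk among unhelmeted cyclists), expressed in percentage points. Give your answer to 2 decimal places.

risk, helmeted cyclists = 254/3005 = 0.0845
risk, unhelmeted cyclists = 982/4112 = 0.2388
RR = 0.0845 / 0.2388 = 0.35
risk difference = 0.0845 − 0.2388 = -0.1543 → -15.43 percentage points

RR = 0.35; RD = -15.43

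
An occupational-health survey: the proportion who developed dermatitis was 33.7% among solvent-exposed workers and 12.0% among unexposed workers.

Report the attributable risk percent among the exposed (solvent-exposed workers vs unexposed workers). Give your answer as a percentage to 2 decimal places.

AR% = (0.3370 − 0.1200) / 0.3370 = 0.6439 → 64.39%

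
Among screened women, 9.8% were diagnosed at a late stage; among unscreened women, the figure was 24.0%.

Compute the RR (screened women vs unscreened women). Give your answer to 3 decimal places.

RR = 0.0980 / 0.2400 = 0.408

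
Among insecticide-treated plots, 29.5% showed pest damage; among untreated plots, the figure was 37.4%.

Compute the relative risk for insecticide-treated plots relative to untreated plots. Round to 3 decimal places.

RR = 0.2950 / 0.3740 = 0.789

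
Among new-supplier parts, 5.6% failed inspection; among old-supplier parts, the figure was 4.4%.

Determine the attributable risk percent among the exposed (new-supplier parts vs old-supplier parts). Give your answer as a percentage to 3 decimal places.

AR% = (0.05600 − 0.04400) / 0.05600 = 0.2143 → 21.429%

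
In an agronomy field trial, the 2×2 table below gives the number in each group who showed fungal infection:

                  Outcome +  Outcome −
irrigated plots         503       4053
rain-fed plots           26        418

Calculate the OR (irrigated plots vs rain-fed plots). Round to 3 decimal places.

OR = (503 × 418) / (4053 × 26) = 210254/105378 ≈ 1.995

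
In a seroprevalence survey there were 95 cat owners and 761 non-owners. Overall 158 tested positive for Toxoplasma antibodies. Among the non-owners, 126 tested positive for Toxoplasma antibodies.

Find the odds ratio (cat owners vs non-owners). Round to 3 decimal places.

cat owners with the outcome: 158 − 126 = 32
cat owners without the outcome: 95 − 32 = 63
non-owners without the outcome: 761 − 126 = 635
odds, cat owners = 32/63 = 0.5079
odds, non-owners = 126/635 = 0.1984
OR = 0.5079 / 0.1984 = 2.560

2.560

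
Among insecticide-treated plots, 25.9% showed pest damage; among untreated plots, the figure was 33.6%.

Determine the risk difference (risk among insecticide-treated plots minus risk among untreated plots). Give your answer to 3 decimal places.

risk difference = 0.2590 − 0.3360 = -0.077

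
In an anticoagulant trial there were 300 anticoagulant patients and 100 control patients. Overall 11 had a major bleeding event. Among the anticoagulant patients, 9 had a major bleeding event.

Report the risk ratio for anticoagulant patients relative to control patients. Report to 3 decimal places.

1.500

anticoagulant patients without the outcome: 300 − 9 = 291
control patients with the outcome: 11 − 9 = 2
control patients without the outcome: 100 − 2 = 98
risk, anticoagulant patients = 9/300 = 0.03000
risk, control patients = 2/100 = 0.02000
RR = 0.03000 / 0.02000 = 1.500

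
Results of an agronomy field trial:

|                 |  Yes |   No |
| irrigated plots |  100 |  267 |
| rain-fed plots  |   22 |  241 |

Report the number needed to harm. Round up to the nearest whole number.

risk, irrigated plots = 100/367 = 0.272480
risk, rain-fed plots = 22/263 = 0.083650
absolute risk difference = 0.188829
1 / 0.188829 = 5.296 → round up → 6

6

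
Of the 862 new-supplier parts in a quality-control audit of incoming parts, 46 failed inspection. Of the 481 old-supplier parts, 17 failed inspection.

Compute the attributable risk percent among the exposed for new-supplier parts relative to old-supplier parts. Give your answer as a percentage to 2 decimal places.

33.77%

risk, new-supplier parts = 46/862 = 0.05336
risk, old-supplier parts = 17/481 = 0.03534
AR% = (0.05336 − 0.03534) / 0.05336 = 0.3377 → 33.77%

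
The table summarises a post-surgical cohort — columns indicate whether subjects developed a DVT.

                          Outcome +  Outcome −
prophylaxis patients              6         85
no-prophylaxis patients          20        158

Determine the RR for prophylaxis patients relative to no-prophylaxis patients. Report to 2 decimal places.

risk, prophylaxis patients = 6/91 = 0.0659
risk, no-prophylaxis patients = 20/178 = 0.1124
RR = 0.0659 / 0.1124 = 0.59

0.59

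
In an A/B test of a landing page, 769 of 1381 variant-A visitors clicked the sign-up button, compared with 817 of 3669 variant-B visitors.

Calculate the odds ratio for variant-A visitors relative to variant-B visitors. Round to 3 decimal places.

OR = (769 × 2852) / (612 × 817) = 2193188/500004 ≈ 4.386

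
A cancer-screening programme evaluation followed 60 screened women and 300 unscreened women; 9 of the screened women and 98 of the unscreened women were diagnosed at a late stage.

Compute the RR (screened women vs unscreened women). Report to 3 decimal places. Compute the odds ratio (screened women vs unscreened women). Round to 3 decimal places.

risk, screened women = 9/60 = 0.1500
risk, unscreened women = 98/300 = 0.3267
RR = 0.1500 / 0.3267 = 0.459
odds, screened women = 9/51 = 0.1765
odds, unscreened women = 98/202 = 0.4851
OR = 0.1765 / 0.4851 = 0.364

RR = 0.459; OR = 0.364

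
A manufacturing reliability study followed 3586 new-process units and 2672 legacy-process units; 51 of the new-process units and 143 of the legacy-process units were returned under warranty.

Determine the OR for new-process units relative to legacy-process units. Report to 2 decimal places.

OR = (51 × 2529) / (3535 × 143) = 128979/505505 ≈ 0.26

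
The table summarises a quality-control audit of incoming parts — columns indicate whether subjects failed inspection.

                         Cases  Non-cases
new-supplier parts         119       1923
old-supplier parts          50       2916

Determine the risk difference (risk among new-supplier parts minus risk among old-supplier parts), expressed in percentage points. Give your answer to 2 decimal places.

risk, new-supplier parts = 119/2042 = 0.05828
risk, old-supplier parts = 50/2966 = 0.01686
risk difference = 0.05828 − 0.01686 = 0.04142 → 4.14 percentage points

RD = 4.14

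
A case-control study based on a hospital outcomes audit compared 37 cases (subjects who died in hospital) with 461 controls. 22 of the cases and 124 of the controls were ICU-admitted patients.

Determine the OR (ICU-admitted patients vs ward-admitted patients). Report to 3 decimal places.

OR = (22 × 337) / (124 × 15) = 7414/1860 ≈ 3.986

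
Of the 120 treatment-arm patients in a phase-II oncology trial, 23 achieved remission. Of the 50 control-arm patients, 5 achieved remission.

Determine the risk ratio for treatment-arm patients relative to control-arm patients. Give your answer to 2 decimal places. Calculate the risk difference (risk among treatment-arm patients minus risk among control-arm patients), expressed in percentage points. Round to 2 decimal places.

risk, treatment-arm patients = 23/120 = 0.1917
risk, control-arm patients = 5/50 = 0.1000
RR = 0.1917 / 0.1000 = 1.92
risk difference = 0.1917 − 0.1000 = 0.0917 → 9.17 percentage points

RR = 1.92; RD = 9.17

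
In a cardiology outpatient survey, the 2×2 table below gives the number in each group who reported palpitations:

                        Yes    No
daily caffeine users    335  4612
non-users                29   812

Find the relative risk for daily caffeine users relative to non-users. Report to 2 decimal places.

risk, daily caffeine users = 335/4947 = 0.06772
risk, non-users = 29/841 = 0.03448
RR = 0.06772 / 0.03448 = 1.96

RR ≈ 1.96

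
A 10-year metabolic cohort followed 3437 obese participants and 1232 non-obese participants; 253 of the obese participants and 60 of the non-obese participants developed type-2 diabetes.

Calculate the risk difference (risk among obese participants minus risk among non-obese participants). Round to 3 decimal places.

risk, obese participants = 253/3437 = 0.07361
risk, non-obese participants = 60/1232 = 0.04870
risk difference = 0.07361 − 0.04870 = 0.025

RD = 0.025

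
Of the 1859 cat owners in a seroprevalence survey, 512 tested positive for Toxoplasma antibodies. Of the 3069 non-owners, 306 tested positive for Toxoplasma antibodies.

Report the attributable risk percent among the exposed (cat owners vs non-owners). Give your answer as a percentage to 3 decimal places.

risk, cat owners = 512/1859 = 0.2754
risk, non-owners = 306/3069 = 0.0997
AR% = (0.2754 − 0.0997) / 0.2754 = 0.6380 → 63.798%

AR%: 63.798%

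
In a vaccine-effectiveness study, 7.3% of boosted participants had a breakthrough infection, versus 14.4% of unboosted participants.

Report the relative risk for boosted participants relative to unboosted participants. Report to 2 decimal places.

RR = 0.0730 / 0.1440 = 0.51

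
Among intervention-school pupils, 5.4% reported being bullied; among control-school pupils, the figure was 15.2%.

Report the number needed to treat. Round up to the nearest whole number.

11

absolute risk difference = 0.098000
1 / 0.098000 = 10.204 → round up → 11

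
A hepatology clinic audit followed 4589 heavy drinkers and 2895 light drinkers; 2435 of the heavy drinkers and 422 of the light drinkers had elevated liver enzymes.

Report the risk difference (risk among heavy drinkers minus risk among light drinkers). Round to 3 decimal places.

risk, heavy drinkers = 2435/4589 = 0.5306
risk, light drinkers = 422/2895 = 0.1458
risk difference = 0.5306 − 0.1458 = 0.385

RD ≈ 0.385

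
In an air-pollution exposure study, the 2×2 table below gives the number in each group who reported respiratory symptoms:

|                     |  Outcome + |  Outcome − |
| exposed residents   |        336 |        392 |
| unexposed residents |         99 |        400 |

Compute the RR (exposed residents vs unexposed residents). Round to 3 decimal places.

RR = 2.326

risk, exposed residents = 336/728 = 0.4615
risk, unexposed residents = 99/499 = 0.1984
RR = 0.4615 / 0.1984 = 2.326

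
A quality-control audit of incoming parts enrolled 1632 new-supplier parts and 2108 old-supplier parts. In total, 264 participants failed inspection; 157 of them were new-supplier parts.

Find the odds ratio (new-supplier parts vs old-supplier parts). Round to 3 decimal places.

OR ≈ 1.991

new-supplier parts without the outcome: 1632 − 157 = 1475
old-supplier parts with the outcome: 264 − 157 = 107
old-supplier parts without the outcome: 2108 − 107 = 2001
OR = (157 × 2001) / (1475 × 107) = 314157/157825 ≈ 1.991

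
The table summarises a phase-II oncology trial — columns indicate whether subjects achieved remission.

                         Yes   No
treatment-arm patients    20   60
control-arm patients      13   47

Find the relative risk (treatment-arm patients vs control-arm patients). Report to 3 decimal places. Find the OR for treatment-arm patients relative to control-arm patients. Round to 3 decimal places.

risk, treatment-arm patients = 20/80 = 0.2500
risk, control-arm patients = 13/60 = 0.2167
RR = 0.2500 / 0.2167 = 1.154
odds, treatment-arm patients = 20/60 = 0.3333
odds, control-arm patients = 13/47 = 0.2766
OR = 0.3333 / 0.2766 = 1.205

RR = 1.154; OR = 1.205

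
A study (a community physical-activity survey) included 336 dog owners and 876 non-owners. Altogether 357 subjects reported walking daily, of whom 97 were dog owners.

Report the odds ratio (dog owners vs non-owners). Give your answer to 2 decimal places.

dog owners without the outcome: 336 − 97 = 239
non-owners with the outcome: 357 − 97 = 260
non-owners without the outcome: 876 − 260 = 616
odds, dog owners = 97/239 = 0.4059
odds, non-owners = 260/616 = 0.4221
OR = 0.4059 / 0.4221 = 0.96

OR: 0.96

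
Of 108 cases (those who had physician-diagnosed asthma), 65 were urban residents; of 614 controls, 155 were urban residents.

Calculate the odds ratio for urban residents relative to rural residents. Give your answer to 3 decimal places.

odds, urban residents = 65/155 = 0.4194
odds, rural residents = 43/459 = 0.0937
OR = 0.4194 / 0.0937 = 4.476

4.476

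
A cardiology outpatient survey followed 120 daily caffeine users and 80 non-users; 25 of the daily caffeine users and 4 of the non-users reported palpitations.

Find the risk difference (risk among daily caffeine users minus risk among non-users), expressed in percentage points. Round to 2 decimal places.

risk, daily caffeine users = 25/120 = 0.2083
risk, non-users = 4/80 = 0.0500
risk difference = 0.2083 − 0.0500 = 0.1583 → 15.83 percentage points

RD ≈ 15.83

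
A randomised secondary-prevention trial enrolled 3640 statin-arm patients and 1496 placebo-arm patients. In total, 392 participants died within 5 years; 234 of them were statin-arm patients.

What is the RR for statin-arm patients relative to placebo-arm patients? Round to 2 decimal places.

statin-arm patients without the outcome: 3640 − 234 = 3406
placebo-arm patients with the outcome: 392 − 234 = 158
placebo-arm patients without the outcome: 1496 − 158 = 1338
risk, statin-arm patients = 234/3640 = 0.0643
risk, placebo-arm patients = 158/1496 = 0.1056
RR = 0.0643 / 0.1056 = 0.61

RR = 0.61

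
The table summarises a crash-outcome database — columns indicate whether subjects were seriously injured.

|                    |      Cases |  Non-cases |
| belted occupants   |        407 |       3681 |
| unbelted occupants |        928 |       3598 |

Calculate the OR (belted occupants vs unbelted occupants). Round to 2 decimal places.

OR = (407 × 3598) / (3681 × 928) = 1464386/3415968 ≈ 0.43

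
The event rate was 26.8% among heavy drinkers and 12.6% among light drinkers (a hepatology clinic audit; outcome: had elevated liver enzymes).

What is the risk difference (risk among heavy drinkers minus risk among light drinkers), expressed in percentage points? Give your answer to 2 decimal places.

14.20

risk difference = 0.2680 − 0.1260 = 0.1420 → 14.20 percentage points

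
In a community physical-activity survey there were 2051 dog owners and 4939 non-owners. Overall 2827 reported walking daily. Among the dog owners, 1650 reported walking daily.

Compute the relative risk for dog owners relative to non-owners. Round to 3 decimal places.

dog owners without the outcome: 2051 − 1650 = 401
non-owners with the outcome: 2827 − 1650 = 1177
non-owners without the outcome: 4939 − 1177 = 3762
risk, dog owners = 1650/2051 = 0.8045
risk, non-owners = 1177/4939 = 0.2383
RR = 0.8045 / 0.2383 = 3.376

3.376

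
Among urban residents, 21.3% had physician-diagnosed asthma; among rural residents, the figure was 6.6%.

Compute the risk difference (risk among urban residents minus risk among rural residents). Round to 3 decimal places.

risk difference = 0.2130 − 0.0660 = 0.147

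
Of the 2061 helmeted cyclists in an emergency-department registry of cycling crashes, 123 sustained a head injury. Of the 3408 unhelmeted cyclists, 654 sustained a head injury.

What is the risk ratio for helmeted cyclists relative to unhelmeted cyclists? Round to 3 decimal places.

risk, helmeted cyclists = 123/2061 = 0.0597
risk, unhelmeted cyclists = 654/3408 = 0.1919
RR = 0.0597 / 0.1919 = 0.311

RR = 0.311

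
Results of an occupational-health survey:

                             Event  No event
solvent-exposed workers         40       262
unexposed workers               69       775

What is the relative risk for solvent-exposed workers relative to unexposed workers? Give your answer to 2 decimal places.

risk, solvent-exposed workers = 40/302 = 0.1325
risk, unexposed workers = 69/844 = 0.0818
RR = 0.1325 / 0.0818 = 1.62

1.62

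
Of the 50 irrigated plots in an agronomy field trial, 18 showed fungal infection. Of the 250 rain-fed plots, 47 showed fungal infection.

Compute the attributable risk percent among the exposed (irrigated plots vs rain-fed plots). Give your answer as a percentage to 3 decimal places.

risk, irrigated plots = 18/50 = 0.3600
risk, rain-fed plots = 47/250 = 0.1880
AR% = (0.3600 − 0.1880) / 0.3600 = 0.4778 → 47.778%

AR% = 47.778%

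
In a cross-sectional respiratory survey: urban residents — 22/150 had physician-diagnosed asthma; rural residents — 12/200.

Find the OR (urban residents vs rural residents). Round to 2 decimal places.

OR = (22 × 188) / (128 × 12) = 4136/1536 ≈ 2.69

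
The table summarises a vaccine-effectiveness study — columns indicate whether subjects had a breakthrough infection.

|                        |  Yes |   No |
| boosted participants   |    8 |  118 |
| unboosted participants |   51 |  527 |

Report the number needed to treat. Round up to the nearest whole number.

risk, boosted participants = 8/126 = 0.063492
risk, unboosted participants = 51/578 = 0.088235
absolute risk difference = 0.024743
1 / 0.024743 = 40.415 → round up → 41

NNT ≈ 41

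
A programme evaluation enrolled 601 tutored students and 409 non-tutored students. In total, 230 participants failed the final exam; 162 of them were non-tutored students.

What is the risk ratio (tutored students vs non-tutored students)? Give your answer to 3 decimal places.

tutored students with the outcome: 230 − 162 = 68
tutored students without the outcome: 601 − 68 = 533
non-tutored students without the outcome: 409 − 162 = 247
risk, tutored students = 68/601 = 0.1131
risk, non-tutored students = 162/409 = 0.3961
RR = 0.1131 / 0.3961 = 0.286

RR: 0.286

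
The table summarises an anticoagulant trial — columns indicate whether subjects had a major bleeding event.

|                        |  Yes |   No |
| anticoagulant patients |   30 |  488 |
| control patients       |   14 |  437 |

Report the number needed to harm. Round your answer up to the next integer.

risk, anticoagulant patients = 30/518 = 0.057915
risk, control patients = 14/451 = 0.031042
absolute risk difference = 0.026873
1 / 0.026873 = 37.212 → round up → 38

38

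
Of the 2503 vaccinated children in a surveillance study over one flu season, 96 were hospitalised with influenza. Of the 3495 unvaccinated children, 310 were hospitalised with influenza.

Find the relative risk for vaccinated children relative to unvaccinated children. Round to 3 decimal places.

0.432

risk, vaccinated children = 96/2503 = 0.03835
risk, unvaccinated children = 310/3495 = 0.08870
RR = 0.03835 / 0.08870 = 0.432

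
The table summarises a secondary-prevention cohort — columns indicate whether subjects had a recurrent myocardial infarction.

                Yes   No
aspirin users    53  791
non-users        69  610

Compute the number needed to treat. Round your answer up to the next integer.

NNT = 26

risk, aspirin users = 53/844 = 0.062796
risk, non-users = 69/679 = 0.101620
absolute risk difference = 0.038824
1 / 0.038824 = 25.757 → round up → 26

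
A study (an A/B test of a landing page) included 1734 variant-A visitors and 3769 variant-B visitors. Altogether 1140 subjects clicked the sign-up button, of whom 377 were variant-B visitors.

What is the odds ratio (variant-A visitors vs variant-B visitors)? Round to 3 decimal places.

variant-A visitors with the outcome: 1140 − 377 = 763
variant-A visitors without the outcome: 1734 − 763 = 971
variant-B visitors without the outcome: 3769 − 377 = 3392
OR = (763 × 3392) / (971 × 377) = 2588096/366067 ≈ 7.070

7.070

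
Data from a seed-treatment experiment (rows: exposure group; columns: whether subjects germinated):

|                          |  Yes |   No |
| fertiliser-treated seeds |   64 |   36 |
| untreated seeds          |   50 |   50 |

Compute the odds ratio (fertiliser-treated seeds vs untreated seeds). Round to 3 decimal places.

OR = (64 × 50) / (36 × 50) = 3200/1800 ≈ 1.778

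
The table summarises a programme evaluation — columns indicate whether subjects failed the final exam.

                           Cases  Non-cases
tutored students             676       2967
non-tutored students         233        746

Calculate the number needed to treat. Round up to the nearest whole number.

risk, tutored students = 676/3643 = 0.185561
risk, non-tutored students = 233/979 = 0.237998
absolute risk difference = 0.052437
1 / 0.052437 = 19.071 → round up → 20

20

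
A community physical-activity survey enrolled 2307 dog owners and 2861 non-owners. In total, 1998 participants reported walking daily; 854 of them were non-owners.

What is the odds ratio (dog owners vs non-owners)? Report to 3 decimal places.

2.312

dog owners with the outcome: 1998 − 854 = 1144
dog owners without the outcome: 2307 − 1144 = 1163
non-owners without the outcome: 2861 − 854 = 2007
OR = (1144 × 2007) / (1163 × 854) = 2296008/993202 ≈ 2.312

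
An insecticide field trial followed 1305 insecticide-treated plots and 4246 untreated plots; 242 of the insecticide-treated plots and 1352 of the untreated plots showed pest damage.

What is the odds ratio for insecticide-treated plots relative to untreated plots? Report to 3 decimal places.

OR = (242 × 2894) / (1063 × 1352) = 700348/1437176 ≈ 0.487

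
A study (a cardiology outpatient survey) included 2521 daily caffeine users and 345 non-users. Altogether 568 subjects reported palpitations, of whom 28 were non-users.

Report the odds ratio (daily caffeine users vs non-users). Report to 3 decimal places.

daily caffeine users with the outcome: 568 − 28 = 540
daily caffeine users without the outcome: 2521 − 540 = 1981
non-users without the outcome: 345 − 28 = 317
OR = (540 × 317) / (1981 × 28) = 171180/55468 ≈ 3.086

OR ≈ 3.086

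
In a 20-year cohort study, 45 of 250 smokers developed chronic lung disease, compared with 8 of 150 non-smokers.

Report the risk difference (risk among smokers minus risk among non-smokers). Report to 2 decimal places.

risk, smokers = 45/250 = 0.1800
risk, non-smokers = 8/150 = 0.0533
risk difference = 0.1800 − 0.0533 = 0.13

RD: 0.13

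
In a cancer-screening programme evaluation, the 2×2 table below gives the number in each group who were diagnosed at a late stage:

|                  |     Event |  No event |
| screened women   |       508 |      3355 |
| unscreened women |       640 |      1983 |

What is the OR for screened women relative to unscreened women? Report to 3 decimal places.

OR = (508 × 1983) / (3355 × 640) = 1007364/2147200 ≈ 0.469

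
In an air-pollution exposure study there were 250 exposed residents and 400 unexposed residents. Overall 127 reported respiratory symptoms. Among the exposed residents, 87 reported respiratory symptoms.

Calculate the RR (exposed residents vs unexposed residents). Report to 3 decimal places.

exposed residents without the outcome: 250 − 87 = 163
unexposed residents with the outcome: 127 − 87 = 40
unexposed residents without the outcome: 400 − 40 = 360
risk, exposed residents = 87/250 = 0.3480
risk, unexposed residents = 40/400 = 0.1000
RR = 0.3480 / 0.1000 = 3.480

RR: 3.480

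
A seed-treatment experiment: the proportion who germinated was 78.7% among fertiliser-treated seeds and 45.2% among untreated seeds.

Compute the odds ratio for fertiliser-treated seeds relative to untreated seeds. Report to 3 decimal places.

odds, fertiliser-treated seeds = 0.7870/0.2130 = 3.6948
odds, untreated seeds = 0.4520/0.5480 = 0.8248
OR = 3.6948 / 0.8248 = 4.480

4.480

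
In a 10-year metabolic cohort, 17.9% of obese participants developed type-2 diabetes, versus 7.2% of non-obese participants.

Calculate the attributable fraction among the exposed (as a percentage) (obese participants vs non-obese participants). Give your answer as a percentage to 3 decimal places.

AR% = (0.1790 − 0.0720) / 0.1790 = 0.5978 → 59.777%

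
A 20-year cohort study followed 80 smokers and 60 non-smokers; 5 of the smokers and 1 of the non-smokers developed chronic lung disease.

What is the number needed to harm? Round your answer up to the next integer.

risk, smokers = 5/80 = 0.062500
risk, non-smokers = 1/60 = 0.016667
absolute risk difference = 0.045833
1 / 0.045833 = 21.818 → round up → 22

NNH ≈ 22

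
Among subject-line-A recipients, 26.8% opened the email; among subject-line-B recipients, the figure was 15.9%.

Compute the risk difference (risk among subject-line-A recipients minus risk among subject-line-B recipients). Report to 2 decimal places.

risk difference = 0.2680 − 0.1590 = 0.11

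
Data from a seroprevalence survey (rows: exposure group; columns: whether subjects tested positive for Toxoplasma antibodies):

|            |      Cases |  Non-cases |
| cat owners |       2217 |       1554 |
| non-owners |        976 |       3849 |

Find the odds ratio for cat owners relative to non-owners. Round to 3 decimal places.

OR = (2217 × 3849) / (1554 × 976) = 8533233/1516704 ≈ 5.626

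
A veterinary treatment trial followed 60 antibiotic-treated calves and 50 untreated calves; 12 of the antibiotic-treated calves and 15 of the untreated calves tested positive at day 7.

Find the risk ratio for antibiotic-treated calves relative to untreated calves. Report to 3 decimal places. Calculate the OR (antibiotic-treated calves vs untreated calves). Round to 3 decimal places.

risk, antibiotic-treated calves = 12/60 = 0.2000
risk, untreated calves = 15/50 = 0.3000
RR = 0.2000 / 0.3000 = 0.667
odds, antibiotic-treated calves = 12/48 = 0.2500
odds, untreated calves = 15/35 = 0.4286
OR = 0.2500 / 0.4286 = 0.583

RR = 0.667; OR = 0.583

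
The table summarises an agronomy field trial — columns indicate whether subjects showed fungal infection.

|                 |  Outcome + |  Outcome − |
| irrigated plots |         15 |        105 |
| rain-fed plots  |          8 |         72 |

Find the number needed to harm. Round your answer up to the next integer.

40

risk, irrigated plots = 15/120 = 0.125000
risk, rain-fed plots = 8/80 = 0.100000
absolute risk difference = 0.025000
1 / 0.025000 = 40.000 → round up → 40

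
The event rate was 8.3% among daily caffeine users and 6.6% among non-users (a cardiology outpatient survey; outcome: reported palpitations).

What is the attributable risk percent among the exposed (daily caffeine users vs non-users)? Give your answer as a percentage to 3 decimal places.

AR% = (0.0830 − 0.0660) / 0.0830 = 0.2048 → 20.482%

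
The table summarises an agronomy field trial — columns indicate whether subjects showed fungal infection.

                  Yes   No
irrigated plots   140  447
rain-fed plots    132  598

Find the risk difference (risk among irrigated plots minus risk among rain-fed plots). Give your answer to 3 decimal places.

RD = 0.058

risk, irrigated plots = 140/587 = 0.2385
risk, rain-fed plots = 132/730 = 0.1808
risk difference = 0.2385 − 0.1808 = 0.058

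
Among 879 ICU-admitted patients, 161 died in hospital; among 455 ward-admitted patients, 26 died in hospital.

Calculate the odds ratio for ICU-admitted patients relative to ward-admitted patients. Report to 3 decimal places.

3.700

odds, ICU-admitted patients = 161/718 = 0.2242
odds, ward-admitted patients = 26/429 = 0.0606
OR = 0.2242 / 0.0606 = 3.700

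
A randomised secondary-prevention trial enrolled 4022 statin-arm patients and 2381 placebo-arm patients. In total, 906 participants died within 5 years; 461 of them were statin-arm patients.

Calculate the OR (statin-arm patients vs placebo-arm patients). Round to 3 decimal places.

OR = 0.563

statin-arm patients without the outcome: 4022 − 461 = 3561
placebo-arm patients with the outcome: 906 − 461 = 445
placebo-arm patients without the outcome: 2381 − 445 = 1936
odds, statin-arm patients = 461/3561 = 0.1295
odds, placebo-arm patients = 445/1936 = 0.2299
OR = 0.1295 / 0.2299 = 0.563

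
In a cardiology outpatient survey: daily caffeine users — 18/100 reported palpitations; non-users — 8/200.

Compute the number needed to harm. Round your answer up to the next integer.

risk, daily caffeine users = 18/100 = 0.180000
risk, non-users = 8/200 = 0.040000
absolute risk difference = 0.140000
1 / 0.140000 = 7.143 → round up → 8

8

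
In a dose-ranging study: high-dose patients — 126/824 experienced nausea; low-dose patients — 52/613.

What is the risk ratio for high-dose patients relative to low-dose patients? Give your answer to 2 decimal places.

1.80

risk, high-dose patients = 126/824 = 0.1529
risk, low-dose patients = 52/613 = 0.0848
RR = 0.1529 / 0.0848 = 1.80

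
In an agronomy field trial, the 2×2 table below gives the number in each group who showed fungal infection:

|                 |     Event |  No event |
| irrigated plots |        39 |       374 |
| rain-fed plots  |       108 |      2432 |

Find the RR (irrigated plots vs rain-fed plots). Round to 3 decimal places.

risk, irrigated plots = 39/413 = 0.09443
risk, rain-fed plots = 108/2540 = 0.04252
RR = 0.09443 / 0.04252 = 2.221

2.221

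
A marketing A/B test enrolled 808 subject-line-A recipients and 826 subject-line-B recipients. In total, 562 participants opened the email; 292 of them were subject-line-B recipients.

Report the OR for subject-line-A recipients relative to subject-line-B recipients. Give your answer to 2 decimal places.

OR ≈ 0.92

subject-line-A recipients with the outcome: 562 − 292 = 270
subject-line-A recipients without the outcome: 808 − 270 = 538
subject-line-B recipients without the outcome: 826 − 292 = 534
OR = (270 × 534) / (538 × 292) = 144180/157096 ≈ 0.92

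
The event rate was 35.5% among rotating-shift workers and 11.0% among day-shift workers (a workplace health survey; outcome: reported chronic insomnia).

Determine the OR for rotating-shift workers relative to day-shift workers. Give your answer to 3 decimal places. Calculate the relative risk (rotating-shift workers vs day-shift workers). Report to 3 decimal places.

odds, rotating-shift workers = 0.3550/0.6450 = 0.5504
odds, day-shift workers = 0.1100/0.8900 = 0.1236
OR = 0.5504 / 0.1236 = 4.453
RR = 0.3550 / 0.1100 = 3.227

OR = 4.453; RR = 3.227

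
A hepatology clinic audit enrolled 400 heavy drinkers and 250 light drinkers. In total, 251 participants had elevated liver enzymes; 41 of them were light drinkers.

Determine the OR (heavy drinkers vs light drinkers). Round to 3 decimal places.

OR ≈ 5.634

heavy drinkers with the outcome: 251 − 41 = 210
heavy drinkers without the outcome: 400 − 210 = 190
light drinkers without the outcome: 250 − 41 = 209
odds, heavy drinkers = 210/190 = 1.1053
odds, light drinkers = 41/209 = 0.1962
OR = 1.1053 / 0.1962 = 5.634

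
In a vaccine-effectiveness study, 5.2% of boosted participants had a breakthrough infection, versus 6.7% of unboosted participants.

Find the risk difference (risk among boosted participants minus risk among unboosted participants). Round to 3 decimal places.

risk difference = 0.0520 − 0.0670 = -0.015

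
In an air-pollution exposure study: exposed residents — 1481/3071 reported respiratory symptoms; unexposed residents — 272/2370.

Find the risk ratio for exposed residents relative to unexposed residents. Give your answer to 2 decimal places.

RR = 4.20

risk, exposed residents = 1481/3071 = 0.4823
risk, unexposed residents = 272/2370 = 0.1148
RR = 0.4823 / 0.1148 = 4.20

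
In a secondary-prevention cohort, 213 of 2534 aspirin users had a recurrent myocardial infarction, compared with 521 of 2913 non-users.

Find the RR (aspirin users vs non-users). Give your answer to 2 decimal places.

risk, aspirin users = 213/2534 = 0.0841
risk, non-users = 521/2913 = 0.1789
RR = 0.0841 / 0.1789 = 0.47

RR ≈ 0.47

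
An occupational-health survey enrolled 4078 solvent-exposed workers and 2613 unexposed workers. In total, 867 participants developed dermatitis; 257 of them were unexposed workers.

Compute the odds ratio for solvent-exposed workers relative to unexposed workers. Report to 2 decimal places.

1.61

solvent-exposed workers with the outcome: 867 − 257 = 610
solvent-exposed workers without the outcome: 4078 − 610 = 3468
unexposed workers without the outcome: 2613 − 257 = 2356
odds, solvent-exposed workers = 610/3468 = 0.1759
odds, unexposed workers = 257/2356 = 0.1091
OR = 0.1759 / 0.1091 = 1.61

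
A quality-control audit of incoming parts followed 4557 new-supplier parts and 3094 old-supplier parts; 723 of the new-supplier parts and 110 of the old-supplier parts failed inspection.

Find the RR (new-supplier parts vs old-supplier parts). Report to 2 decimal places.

4.46

risk, new-supplier parts = 723/4557 = 0.15866
risk, old-supplier parts = 110/3094 = 0.03555
RR = 0.15866 / 0.03555 = 4.46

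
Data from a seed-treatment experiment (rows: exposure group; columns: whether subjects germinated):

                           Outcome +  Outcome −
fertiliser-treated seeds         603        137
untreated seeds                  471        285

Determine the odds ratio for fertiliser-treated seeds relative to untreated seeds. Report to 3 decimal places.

odds, fertiliser-treated seeds = 603/137 = 4.4015
odds, untreated seeds = 471/285 = 1.6526
OR = 4.4015 / 1.6526 = 2.663

OR = 2.663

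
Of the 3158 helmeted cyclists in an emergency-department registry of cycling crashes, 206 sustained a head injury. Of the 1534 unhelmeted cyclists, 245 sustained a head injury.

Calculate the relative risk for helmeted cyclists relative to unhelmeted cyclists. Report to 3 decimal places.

risk, helmeted cyclists = 206/3158 = 0.0652
risk, unhelmeted cyclists = 245/1534 = 0.1597
RR = 0.0652 / 0.1597 = 0.408

RR ≈ 0.408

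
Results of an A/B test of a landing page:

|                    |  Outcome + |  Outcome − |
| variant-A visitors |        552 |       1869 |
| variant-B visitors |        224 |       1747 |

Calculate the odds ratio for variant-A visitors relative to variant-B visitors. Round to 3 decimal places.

OR = (552 × 1747) / (1869 × 224) = 964344/418656 ≈ 2.303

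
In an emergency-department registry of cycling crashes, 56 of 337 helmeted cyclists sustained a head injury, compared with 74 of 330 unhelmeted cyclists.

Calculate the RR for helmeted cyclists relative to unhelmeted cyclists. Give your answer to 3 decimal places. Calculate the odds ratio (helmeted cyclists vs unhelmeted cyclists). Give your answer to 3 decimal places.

RR = 0.741; OR = 0.689

risk, helmeted cyclists = 56/337 = 0.1662
risk, unhelmeted cyclists = 74/330 = 0.2242
RR = 0.1662 / 0.2242 = 0.741
OR = (56 × 256) / (281 × 74) = 14336/20794 ≈ 0.689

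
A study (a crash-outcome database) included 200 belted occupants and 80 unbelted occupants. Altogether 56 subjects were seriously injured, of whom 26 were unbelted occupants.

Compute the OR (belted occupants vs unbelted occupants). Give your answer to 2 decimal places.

belted occupants with the outcome: 56 − 26 = 30
belted occupants without the outcome: 200 − 30 = 170
unbelted occupants without the outcome: 80 − 26 = 54
odds, belted occupants = 30/170 = 0.1765
odds, unbelted occupants = 26/54 = 0.4815
OR = 0.1765 / 0.4815 = 0.37

0.37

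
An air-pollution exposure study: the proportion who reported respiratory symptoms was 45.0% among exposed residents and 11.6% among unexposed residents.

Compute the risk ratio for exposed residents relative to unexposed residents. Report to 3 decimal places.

RR = 0.4500 / 0.1160 = 3.879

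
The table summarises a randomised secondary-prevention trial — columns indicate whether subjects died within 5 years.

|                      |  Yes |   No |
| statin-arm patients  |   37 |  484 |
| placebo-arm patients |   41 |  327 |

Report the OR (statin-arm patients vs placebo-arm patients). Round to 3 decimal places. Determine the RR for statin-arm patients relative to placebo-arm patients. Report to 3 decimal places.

OR = (37 × 327) / (484 × 41) = 12099/19844 ≈ 0.610
risk, statin-arm patients = 37/521 = 0.0710
risk, placebo-arm patients = 41/368 = 0.1114
RR = 0.0710 / 0.1114 = 0.637

OR = 0.610; RR = 0.637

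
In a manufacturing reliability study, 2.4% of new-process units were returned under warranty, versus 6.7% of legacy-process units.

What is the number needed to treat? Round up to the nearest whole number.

absolute risk difference = 0.043000
1 / 0.043000 = 23.256 → round up → 24

NNT = 24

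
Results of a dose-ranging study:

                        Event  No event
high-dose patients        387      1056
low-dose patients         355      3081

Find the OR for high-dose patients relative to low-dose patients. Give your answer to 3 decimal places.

OR = (387 × 3081) / (1056 × 355) = 1192347/374880 ≈ 3.181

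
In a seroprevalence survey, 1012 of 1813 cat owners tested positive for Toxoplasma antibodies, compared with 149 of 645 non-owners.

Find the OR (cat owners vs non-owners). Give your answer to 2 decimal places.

OR: 4.21

odds, cat owners = 1012/801 = 1.2634
odds, non-owners = 149/496 = 0.3004
OR = 1.2634 / 0.3004 = 4.21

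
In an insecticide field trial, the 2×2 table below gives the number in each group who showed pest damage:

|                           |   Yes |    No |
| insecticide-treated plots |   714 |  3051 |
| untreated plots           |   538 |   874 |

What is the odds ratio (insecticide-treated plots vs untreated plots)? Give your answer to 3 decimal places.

odds, insecticide-treated plots = 714/3051 = 0.2340
odds, untreated plots = 538/874 = 0.6156
OR = 0.2340 / 0.6156 = 0.380

0.380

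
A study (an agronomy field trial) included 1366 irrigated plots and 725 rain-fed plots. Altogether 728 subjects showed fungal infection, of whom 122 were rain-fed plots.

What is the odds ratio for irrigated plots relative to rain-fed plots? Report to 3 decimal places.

3.941

irrigated plots with the outcome: 728 − 122 = 606
irrigated plots without the outcome: 1366 − 606 = 760
rain-fed plots without the outcome: 725 − 122 = 603
OR = (606 × 603) / (760 × 122) = 365418/92720 ≈ 3.941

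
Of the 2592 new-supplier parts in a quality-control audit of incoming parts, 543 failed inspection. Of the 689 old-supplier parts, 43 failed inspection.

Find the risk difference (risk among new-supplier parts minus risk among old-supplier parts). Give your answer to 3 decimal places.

RD: 0.147

risk, new-supplier parts = 543/2592 = 0.2095
risk, old-supplier parts = 43/689 = 0.0624
risk difference = 0.2095 − 0.0624 = 0.147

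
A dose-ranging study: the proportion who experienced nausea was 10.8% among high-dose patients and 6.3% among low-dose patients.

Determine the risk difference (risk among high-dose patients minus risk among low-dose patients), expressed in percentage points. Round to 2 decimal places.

risk difference = 0.1080 − 0.0630 = 0.0450 → 4.50 percentage points

4.50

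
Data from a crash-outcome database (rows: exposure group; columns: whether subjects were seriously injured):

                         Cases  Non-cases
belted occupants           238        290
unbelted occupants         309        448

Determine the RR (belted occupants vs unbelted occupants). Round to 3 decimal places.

1.104

risk, belted occupants = 238/528 = 0.4508
risk, unbelted occupants = 309/757 = 0.4082
RR = 0.4508 / 0.4082 = 1.104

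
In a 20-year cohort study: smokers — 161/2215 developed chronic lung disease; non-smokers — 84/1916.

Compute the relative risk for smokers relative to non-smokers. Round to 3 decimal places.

risk, smokers = 161/2215 = 0.07269
risk, non-smokers = 84/1916 = 0.04384
RR = 0.07269 / 0.04384 = 1.658

RR: 1.658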